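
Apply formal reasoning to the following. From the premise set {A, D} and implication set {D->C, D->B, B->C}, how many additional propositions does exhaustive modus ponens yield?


Initial facts: {A, D}
Apply modus ponens to closure:
  D and D->C  =>  C
  D and D->B  =>  B
Final known: {A, B, C, D}
New propositions: {B, C}
Count = 2

2


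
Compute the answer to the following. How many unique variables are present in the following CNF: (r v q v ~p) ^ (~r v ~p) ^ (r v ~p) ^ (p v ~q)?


Identify each variable that appears in the formula.
Variables found: p, q, r
Count = 3

3


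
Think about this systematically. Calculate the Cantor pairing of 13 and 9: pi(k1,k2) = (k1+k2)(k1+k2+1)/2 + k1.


k1 + k2 = 22
(k1+k2)(k1+k2+1)/2 = 22 * 23 / 2 = 253
pi = 253 + 13 = 266

266


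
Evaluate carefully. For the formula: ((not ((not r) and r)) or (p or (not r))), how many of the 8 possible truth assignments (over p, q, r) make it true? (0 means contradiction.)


Check all 8 assignments:
p=0, q=0, r=0: 1
p=0, q=0, r=1: 1
p=0, q=1, r=0: 1
p=0, q=1, r=1: 1
p=1, q=0, r=0: 1
p=1, q=0, r=1: 1
p=1, q=1, r=0: 1
p=1, q=1, r=1: 1
Count of True = 8

8


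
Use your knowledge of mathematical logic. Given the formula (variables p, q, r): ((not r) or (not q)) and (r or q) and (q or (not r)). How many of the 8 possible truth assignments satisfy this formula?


Evaluate all 8 assignments for p, q, r:
p=0, q=0, r=0: 0
p=0, q=0, r=1: 0
p=0, q=1, r=0: 1
p=0, q=1, r=1: 0
p=1, q=0, r=0: 0
p=1, q=0, r=1: 0
p=1, q=1, r=0: 1
p=1, q=1, r=1: 0
Satisfying count = 2

2


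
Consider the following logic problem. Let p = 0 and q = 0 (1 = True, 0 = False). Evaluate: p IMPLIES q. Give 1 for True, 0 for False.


p = 0, q = 0
Operation: p IMPLIES q
Evaluate: 0 IMPLIES 0 = 1

1


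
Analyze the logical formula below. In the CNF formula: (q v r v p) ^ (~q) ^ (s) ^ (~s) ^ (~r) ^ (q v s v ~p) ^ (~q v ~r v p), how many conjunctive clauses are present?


A CNF formula is a conjunction of clauses.
Clauses are separated by ^.
Counting the conjuncts: 7 clauses.

7


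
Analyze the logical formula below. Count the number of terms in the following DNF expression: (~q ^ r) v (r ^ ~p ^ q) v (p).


A DNF formula is a disjunction of terms (conjunctions).
Terms are separated by v.
Counting the disjuncts: 3 terms.

3


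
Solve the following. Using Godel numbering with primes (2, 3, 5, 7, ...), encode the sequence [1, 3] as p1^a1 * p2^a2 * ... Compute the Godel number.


Encode each element as an exponent of the corresponding prime:
  2^1 = 2
  3^3 = 27
Product = 2 * 27 = 54

54


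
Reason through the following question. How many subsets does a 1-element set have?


The power set of a set with n elements has 2^n elements.
|P(S)| = 2^1 = 2

2


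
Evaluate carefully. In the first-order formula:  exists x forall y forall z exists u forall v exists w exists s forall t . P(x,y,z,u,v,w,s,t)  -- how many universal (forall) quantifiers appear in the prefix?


Quantifier prefix: exists x forall y forall z exists u forall v exists w exists s forall t
Mark each quantifier type:
  E U U E U E E U
Universal count = 4, Existential count = 4
Asked for universal (forall) quantifiers: 4

4


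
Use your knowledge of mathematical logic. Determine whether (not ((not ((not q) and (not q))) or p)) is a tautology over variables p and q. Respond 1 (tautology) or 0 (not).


Check all 4 assignments:
p=0, q=0: 1
p=0, q=1: 0
p=1, q=0: 0
p=1, q=1: 0
Satisfying count = 1/4.
Tautology iff count = 4: no.

0


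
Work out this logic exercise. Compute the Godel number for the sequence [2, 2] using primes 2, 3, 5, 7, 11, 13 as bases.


Encode each element as an exponent of the corresponding prime:
  2^2 = 4
  3^2 = 9
Product = 4 * 9 = 36

36


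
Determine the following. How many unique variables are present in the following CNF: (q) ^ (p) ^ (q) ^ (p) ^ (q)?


Identify each variable that appears in the formula.
Variables found: p, q
Count = 2

2


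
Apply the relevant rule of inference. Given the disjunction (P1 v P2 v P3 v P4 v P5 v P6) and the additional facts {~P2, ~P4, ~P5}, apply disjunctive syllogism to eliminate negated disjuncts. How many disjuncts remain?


Original disjuncts (6): P1, P2, P3, P4, P5, P6
Negated (eliminate): ~P2, ~P4, ~P5
Remaining disjuncts: P1, P3, P6
Count = 6 - 3 = 3

3


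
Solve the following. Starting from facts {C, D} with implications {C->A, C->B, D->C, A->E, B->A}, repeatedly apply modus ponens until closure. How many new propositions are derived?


Initial facts: {C, D}
Apply modus ponens to closure:
  C and C->A  =>  A
  C and C->B  =>  B
  A and A->E  =>  E
Final known: {A, B, C, D, E}
New propositions: {A, B, E}
Count = 3

3


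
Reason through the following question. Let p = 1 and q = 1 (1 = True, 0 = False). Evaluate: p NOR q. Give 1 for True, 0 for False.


p = 1, q = 1
Operation: p NOR q
Evaluate: 1 NOR 1 = 0

0


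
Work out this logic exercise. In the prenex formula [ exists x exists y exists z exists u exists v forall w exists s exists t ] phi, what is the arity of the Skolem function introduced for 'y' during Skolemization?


Quantifier prefix: exists x exists y exists z exists u exists v forall w exists s exists t
'y' is existentially quantified at position 2.
No universal quantifiers precede it.
Skolem function arity = 0 (a Skolem constant)

0


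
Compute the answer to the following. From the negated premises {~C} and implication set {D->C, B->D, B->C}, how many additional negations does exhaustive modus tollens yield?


Initial negated facts: {~C}
Apply modus tollens to closure:
  ~C and D->C  =>  ~D
  ~D and B->D  =>  ~B
Final negated: {~B, ~C, ~D}
New negations: {~B, ~D}
Count = 2

2


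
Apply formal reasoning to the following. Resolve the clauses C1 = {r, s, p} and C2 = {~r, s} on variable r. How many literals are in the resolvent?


Remove r from C1 and ~r from C2.
C1 remainder: {s, p}
C2 remainder: {s}
Union (resolvent): {p, s}
Resolvent has 2 literal(s).

2


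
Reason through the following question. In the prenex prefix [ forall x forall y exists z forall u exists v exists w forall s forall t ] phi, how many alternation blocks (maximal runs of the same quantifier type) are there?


Quantifier-type sequence: A A E A E E A A  (A=forall, E=exists)
Group into maximal same-type runs:
  Ax2 | Ex1 | Ax1 | Ex2 | Ax2
Number of blocks = 5

5


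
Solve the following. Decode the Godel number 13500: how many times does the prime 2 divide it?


Factorize 13500 by dividing by 2 repeatedly.
Division steps: 2 divides 13500 exactly 2 time(s).
Exponent of 2 = 2

2


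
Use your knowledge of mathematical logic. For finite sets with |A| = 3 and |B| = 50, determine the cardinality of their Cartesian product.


The Cartesian product A x B contains all ordered pairs (a, b).
|A x B| = |A| * |B| = 3 * 50 = 150

150


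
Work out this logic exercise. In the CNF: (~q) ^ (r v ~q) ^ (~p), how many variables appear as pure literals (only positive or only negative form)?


Check each variable for pure literal status:
p: pure negative
q: pure negative
r: pure positive
Pure literal count = 3

3


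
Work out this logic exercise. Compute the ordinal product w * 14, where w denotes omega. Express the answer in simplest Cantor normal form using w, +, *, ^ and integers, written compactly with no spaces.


Compute w * 14.
Ordinal * is associative and left-distributive over +, but NOT commutative; for finite n>1, n*w = w but w*n stays w*n.
w * 14 means 14 copies of w concatenated: w*14.
Result = w*14

w*14


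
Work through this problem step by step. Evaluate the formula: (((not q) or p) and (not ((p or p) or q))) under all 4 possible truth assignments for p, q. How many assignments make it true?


Check all 4 assignments:
p=0, q=0: 1
p=0, q=1: 0
p=1, q=0: 0
p=1, q=1: 0
Count of True = 1

1


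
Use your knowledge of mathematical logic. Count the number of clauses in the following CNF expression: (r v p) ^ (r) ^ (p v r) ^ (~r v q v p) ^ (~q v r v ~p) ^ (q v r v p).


A CNF formula is a conjunction of clauses.
Clauses are separated by ^.
Counting the conjuncts: 6 clauses.

6


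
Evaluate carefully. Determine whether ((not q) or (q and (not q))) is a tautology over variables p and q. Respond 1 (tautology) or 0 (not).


Check all 4 assignments:
p=0, q=0: 1
p=0, q=1: 0
p=1, q=0: 1
p=1, q=1: 0
Satisfying count = 2/4.
Tautology iff count = 4: no.

0


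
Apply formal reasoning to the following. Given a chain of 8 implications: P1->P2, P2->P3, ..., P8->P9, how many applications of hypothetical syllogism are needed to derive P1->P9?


With 8 implications in a chain connecting 9 propositions:
P1->P2, P2->P3, ..., P8->P9
Steps needed = (number of implications) - 1 = 8 - 1 = 7

7


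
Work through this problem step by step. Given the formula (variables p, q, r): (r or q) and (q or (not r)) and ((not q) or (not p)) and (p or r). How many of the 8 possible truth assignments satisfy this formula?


Evaluate all 8 assignments for p, q, r:
p=0, q=0, r=0: 0
p=0, q=0, r=1: 0
p=0, q=1, r=0: 0
p=0, q=1, r=1: 1
p=1, q=0, r=0: 0
p=1, q=0, r=1: 0
p=1, q=1, r=0: 0
p=1, q=1, r=1: 0
Satisfying count = 1

1


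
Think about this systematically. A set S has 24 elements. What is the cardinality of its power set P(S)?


The power set of a set with n elements has 2^n elements.
|P(S)| = 2^24 = 16777216

16777216


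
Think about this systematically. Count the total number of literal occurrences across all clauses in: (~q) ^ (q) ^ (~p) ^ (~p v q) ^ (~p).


Counting literals in each clause:
Clause 1: 1 literal(s)
Clause 2: 1 literal(s)
Clause 3: 1 literal(s)
Clause 4: 2 literal(s)
Clause 5: 1 literal(s)
Total = 6

6


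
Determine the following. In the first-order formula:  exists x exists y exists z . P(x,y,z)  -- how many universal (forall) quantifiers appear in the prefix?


Quantifier prefix: exists x exists y exists z
Mark each quantifier type:
  E E E
Universal count = 0, Existential count = 3
Asked for universal (forall) quantifiers: 0

0


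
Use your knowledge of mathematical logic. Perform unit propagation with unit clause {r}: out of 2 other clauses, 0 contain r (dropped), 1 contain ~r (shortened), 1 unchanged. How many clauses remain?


Satisfied (removed): 0
Shortened (remain): 1
Unchanged (remain): 1
Remaining = 1 + 1 = 2

2


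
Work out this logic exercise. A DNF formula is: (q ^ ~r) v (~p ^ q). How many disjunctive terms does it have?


A DNF formula is a disjunction of terms (conjunctions).
Terms are separated by v.
Counting the disjuncts: 2 terms.

2


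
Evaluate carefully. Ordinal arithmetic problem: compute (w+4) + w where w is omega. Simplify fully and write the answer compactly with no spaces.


Compute (w+4) + w.
Ordinal + is associative but NOT commutative; for finite n>0, n + w = w but w + n stays w+n.
(w+4) + w = w + (4+w) = w + w = w*2 (the finite tail 4 is absorbed by the right w).
Result = w*2

w*2


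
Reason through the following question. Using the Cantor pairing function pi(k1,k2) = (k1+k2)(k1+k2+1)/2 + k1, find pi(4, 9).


k1 + k2 = 13
(k1+k2)(k1+k2+1)/2 = 13 * 14 / 2 = 91
pi = 91 + 4 = 95

95


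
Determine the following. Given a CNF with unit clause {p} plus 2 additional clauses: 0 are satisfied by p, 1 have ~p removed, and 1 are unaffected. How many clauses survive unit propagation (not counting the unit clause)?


Satisfied (removed): 0
Shortened (remain): 1
Unchanged (remain): 1
Remaining = 1 + 1 = 2

2


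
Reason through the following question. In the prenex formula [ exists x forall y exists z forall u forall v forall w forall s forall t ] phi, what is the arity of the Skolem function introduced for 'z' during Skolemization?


Quantifier prefix: exists x forall y exists z forall u forall v forall w forall s forall t
'z' is existentially quantified at position 3.
Universal variables preceding it: y
Skolem function arity = 1

1


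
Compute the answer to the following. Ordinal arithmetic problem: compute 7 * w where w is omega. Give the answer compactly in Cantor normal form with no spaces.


Compute 7 * w.
Ordinal * is associative and left-distributive over +, but NOT commutative; for finite n>1, n*w = w but w*n stays w*n.
For finite n>0, n * w = sup{n*k : k<w} = w. So 7 * w = w.
Result = w

w


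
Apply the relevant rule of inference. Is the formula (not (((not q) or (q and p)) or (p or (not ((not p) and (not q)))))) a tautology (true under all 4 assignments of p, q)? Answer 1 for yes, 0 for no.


Check all 4 assignments:
p=0, q=0: 0
p=0, q=1: 0
p=1, q=0: 0
p=1, q=1: 0
Satisfying count = 0/4.
Tautology iff count = 4: no.

0


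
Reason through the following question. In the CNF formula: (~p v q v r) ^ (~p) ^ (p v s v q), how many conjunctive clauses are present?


A CNF formula is a conjunction of clauses.
Clauses are separated by ^.
Counting the conjuncts: 3 clauses.

3


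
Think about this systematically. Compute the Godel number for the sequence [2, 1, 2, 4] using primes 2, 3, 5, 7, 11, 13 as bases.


Encode each element as an exponent of the corresponding prime:
  2^2 = 4
  3^1 = 3
  5^2 = 25
  7^4 = 2401
Product = 4 * 3 * 25 * 2401 = 720300

720300


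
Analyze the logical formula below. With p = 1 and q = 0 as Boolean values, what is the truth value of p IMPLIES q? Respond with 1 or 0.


p = 1, q = 0
Operation: p IMPLIES q
Evaluate: 1 IMPLIES 0 = 0

0


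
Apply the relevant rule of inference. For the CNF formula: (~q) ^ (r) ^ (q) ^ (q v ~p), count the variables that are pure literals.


Check each variable for pure literal status:
p: pure negative
q: mixed (not pure)
r: pure positive
Pure literal count = 2

2


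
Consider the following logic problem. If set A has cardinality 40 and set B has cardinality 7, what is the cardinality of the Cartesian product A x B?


The Cartesian product A x B contains all ordered pairs (a, b).
|A x B| = |A| * |B| = 40 * 7 = 280

280


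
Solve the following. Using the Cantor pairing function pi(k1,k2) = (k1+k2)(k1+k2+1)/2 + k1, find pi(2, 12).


k1 + k2 = 14
(k1+k2)(k1+k2+1)/2 = 14 * 15 / 2 = 105
pi = 105 + 2 = 107

107


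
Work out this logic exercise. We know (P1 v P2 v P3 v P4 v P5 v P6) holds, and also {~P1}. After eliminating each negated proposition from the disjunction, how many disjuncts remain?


Original disjuncts (6): P1, P2, P3, P4, P5, P6
Negated (eliminate): ~P1
Remaining disjuncts: P2, P3, P4, P5, P6
Count = 6 - 1 = 5

5


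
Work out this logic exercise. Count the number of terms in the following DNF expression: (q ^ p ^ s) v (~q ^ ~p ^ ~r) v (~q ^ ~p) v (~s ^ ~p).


A DNF formula is a disjunction of terms (conjunctions).
Terms are separated by v.
Counting the disjuncts: 4 terms.

4


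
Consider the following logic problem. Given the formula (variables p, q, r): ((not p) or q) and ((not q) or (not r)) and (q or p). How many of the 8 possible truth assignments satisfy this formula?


Evaluate all 8 assignments for p, q, r:
p=0, q=0, r=0: 0
p=0, q=0, r=1: 0
p=0, q=1, r=0: 1
p=0, q=1, r=1: 0
p=1, q=0, r=0: 0
p=1, q=0, r=1: 0
p=1, q=1, r=0: 1
p=1, q=1, r=1: 0
Satisfying count = 2

2


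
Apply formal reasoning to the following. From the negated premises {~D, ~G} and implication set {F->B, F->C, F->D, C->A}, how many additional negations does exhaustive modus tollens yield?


Initial negated facts: {~D, ~G}
Apply modus tollens to closure:
  ~D and F->D  =>  ~F
Final negated: {~D, ~F, ~G}
New negations: {~F}
Count = 1

1


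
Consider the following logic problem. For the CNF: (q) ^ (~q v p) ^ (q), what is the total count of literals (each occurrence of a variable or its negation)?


Counting literals in each clause:
Clause 1: 1 literal(s)
Clause 2: 2 literal(s)
Clause 3: 1 literal(s)
Total = 4

4


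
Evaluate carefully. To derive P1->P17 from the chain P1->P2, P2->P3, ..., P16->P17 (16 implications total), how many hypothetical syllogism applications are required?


With 16 implications in a chain connecting 17 propositions:
P1->P2, P2->P3, ..., P16->P17
Steps needed = (number of implications) - 1 = 16 - 1 = 15

15


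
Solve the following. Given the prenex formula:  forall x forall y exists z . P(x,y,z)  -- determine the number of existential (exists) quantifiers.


Quantifier prefix: forall x forall y exists z
Mark each quantifier type:
  U U E
Universal count = 2, Existential count = 1
Asked for existential (exists) quantifiers: 1

1


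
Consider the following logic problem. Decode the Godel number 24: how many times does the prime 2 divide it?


Factorize 24 by dividing by 2 repeatedly.
Division steps: 2 divides 24 exactly 3 time(s).
Exponent of 2 = 3

3


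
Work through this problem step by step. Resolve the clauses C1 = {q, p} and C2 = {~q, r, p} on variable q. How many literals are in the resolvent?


Remove q from C1 and ~q from C2.
C1 remainder: {p}
C2 remainder: {r, p}
Union (resolvent): {p, r}
Resolvent has 2 literal(s).

2


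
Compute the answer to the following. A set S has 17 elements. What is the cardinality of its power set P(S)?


The power set of a set with n elements has 2^n elements.
|P(S)| = 2^17 = 131072

131072


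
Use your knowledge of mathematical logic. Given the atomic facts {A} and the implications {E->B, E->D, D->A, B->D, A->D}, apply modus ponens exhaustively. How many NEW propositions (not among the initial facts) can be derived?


Initial facts: {A}
Apply modus ponens to closure:
  A and A->D  =>  D
Final known: {A, D}
New propositions: {D}
Count = 1

1


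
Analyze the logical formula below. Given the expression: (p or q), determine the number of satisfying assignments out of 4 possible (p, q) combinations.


Check all 4 assignments:
p=0, q=0: 0
p=0, q=1: 1
p=1, q=0: 1
p=1, q=1: 1
Count of True = 3

3


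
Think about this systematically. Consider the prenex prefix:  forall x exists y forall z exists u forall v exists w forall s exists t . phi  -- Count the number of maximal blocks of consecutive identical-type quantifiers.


Quantifier-type sequence: A E A E A E A E  (A=forall, E=exists)
Group into maximal same-type runs:
  Ax1 | Ex1 | Ax1 | Ex1 | Ax1 | Ex1 | Ax1 | Ex1
Number of blocks = 8

8


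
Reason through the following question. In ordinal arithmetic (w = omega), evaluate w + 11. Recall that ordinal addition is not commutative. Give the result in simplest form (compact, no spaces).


Compute w + 11.
Ordinal + is associative but NOT commutative; for finite n>0, n + w = w but w + n stays w+n.
w + 11 is already in normal form (a successor ordinal beyond w).
Result = w+11

w+11


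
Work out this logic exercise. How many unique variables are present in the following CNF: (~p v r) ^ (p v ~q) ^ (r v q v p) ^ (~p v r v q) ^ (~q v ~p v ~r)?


Identify each variable that appears in the formula.
Variables found: p, q, r
Count = 3

3


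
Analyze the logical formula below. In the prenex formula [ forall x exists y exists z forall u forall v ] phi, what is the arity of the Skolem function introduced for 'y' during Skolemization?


Quantifier prefix: forall x exists y exists z forall u forall v
'y' is existentially quantified at position 2.
Universal variables preceding it: x
Skolem function arity = 1

1


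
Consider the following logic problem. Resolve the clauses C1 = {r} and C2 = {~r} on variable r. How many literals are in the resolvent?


Remove r from C1 and ~r from C2.
C1 remainder: {}
C2 remainder: {}
Union (resolvent): {} (empty clause)
Resolvent has 0 literal(s).

0


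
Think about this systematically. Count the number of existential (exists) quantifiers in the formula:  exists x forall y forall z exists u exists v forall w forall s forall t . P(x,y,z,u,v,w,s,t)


Quantifier prefix: exists x forall y forall z exists u exists v forall w forall s forall t
Mark each quantifier type:
  E U U E E U U U
Universal count = 5, Existential count = 3
Asked for existential (exists) quantifiers: 3

3


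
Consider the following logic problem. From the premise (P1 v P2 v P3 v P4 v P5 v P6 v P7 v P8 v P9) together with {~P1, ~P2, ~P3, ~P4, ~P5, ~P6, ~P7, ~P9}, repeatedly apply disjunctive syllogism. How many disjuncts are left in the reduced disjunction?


Original disjuncts (9): P1, P2, P3, P4, P5, P6, P7, P8, P9
Negated (eliminate): ~P1, ~P2, ~P3, ~P4, ~P5, ~P6, ~P7, ~P9
Remaining disjuncts: P8
Count = 9 - 8 = 1

1


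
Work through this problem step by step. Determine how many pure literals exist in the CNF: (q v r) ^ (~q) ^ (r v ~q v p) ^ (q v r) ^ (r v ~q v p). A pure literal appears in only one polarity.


Check each variable for pure literal status:
p: pure positive
q: mixed (not pure)
r: pure positive
Pure literal count = 2

2


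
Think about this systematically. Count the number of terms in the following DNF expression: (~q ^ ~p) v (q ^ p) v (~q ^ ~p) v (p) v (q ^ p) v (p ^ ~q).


A DNF formula is a disjunction of terms (conjunctions).
Terms are separated by v.
Counting the disjuncts: 6 terms.

6


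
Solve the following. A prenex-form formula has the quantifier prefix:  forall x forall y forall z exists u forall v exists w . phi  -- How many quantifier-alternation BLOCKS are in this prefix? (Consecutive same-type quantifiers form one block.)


Quantifier-type sequence: A A A E A E  (A=forall, E=exists)
Group into maximal same-type runs:
  Ax3 | Ex1 | Ax1 | Ex1
Number of blocks = 4

4


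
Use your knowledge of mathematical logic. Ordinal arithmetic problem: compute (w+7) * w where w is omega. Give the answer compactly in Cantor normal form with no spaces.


Compute (w+7) * w.
Ordinal * is associative and left-distributive over +, but NOT commutative; for finite n>1, n*w = w but w*n stays w*n.
(w+7) * w = sup{(w+7)*k : k<w} = sup{w*k+7} = w^2 (the +7 tail is absorbed in the limit).
Result = w^2

w^2


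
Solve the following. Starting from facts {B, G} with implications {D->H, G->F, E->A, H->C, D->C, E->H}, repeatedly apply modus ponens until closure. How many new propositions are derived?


Initial facts: {B, G}
Apply modus ponens to closure:
  G and G->F  =>  F
Final known: {B, F, G}
New propositions: {F}
Count = 1

1


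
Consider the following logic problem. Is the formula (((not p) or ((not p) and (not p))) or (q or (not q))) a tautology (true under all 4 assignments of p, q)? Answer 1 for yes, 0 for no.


Check all 4 assignments:
p=0, q=0: 1
p=0, q=1: 1
p=1, q=0: 1
p=1, q=1: 1
Satisfying count = 4/4.
Tautology iff count = 4: yes.

1


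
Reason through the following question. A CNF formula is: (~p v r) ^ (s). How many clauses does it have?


A CNF formula is a conjunction of clauses.
Clauses are separated by ^.
Counting the conjuncts: 2 clauses.

2


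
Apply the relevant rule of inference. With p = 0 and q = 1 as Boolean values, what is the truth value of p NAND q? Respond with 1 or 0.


p = 0, q = 1
Operation: p NAND q
Evaluate: 0 NAND 1 = 1

1


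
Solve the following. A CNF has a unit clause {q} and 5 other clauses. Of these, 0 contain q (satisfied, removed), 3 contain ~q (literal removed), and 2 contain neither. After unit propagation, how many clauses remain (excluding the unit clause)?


Satisfied (removed): 0
Shortened (remain): 3
Unchanged (remain): 2
Remaining = 3 + 2 = 5

5


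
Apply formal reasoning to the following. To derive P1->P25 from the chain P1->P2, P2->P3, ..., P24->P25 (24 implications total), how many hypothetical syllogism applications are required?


With 24 implications in a chain connecting 25 propositions:
P1->P2, P2->P3, ..., P24->P25
Steps needed = (number of implications) - 1 = 24 - 1 = 23

23


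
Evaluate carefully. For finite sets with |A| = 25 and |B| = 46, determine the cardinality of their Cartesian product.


The Cartesian product A x B contains all ordered pairs (a, b).
|A x B| = |A| * |B| = 25 * 46 = 1150

1150


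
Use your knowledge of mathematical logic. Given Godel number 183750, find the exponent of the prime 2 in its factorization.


Factorize 183750 by dividing by 2 repeatedly.
Division steps: 2 divides 183750 exactly 1 time(s).
Exponent of 2 = 1

1


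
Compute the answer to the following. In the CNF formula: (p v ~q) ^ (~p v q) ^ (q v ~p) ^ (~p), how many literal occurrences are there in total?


Counting literals in each clause:
Clause 1: 2 literal(s)
Clause 2: 2 literal(s)
Clause 3: 2 literal(s)
Clause 4: 1 literal(s)
Total = 7

7


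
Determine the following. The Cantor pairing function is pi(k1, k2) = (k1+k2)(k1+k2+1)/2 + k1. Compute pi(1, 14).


k1 + k2 = 15
(k1+k2)(k1+k2+1)/2 = 15 * 16 / 2 = 120
pi = 120 + 1 = 121

121


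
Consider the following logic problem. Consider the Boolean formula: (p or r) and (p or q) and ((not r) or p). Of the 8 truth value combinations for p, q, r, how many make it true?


Evaluate all 8 assignments for p, q, r:
p=0, q=0, r=0: 0
p=0, q=0, r=1: 0
p=0, q=1, r=0: 0
p=0, q=1, r=1: 0
p=1, q=0, r=0: 1
p=1, q=0, r=1: 1
p=1, q=1, r=0: 1
p=1, q=1, r=1: 1
Satisfying count = 4

4


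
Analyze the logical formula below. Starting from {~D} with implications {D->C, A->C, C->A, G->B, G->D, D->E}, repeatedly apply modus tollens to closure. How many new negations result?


Initial negated facts: {~D}
Apply modus tollens to closure:
  ~D and G->D  =>  ~G
Final negated: {~D, ~G}
New negations: {~G}
Count = 1

1


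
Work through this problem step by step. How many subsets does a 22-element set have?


The power set of a set with n elements has 2^n elements.
|P(S)| = 2^22 = 4194304

4194304


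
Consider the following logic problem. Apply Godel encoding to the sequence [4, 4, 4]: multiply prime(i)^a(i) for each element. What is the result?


Encode each element as an exponent of the corresponding prime:
  2^4 = 16
  3^4 = 81
  5^4 = 625
Product = 16 * 81 * 625 = 810000

810000


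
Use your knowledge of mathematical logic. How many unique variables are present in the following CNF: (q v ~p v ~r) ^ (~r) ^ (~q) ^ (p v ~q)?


Identify each variable that appears in the formula.
Variables found: p, q, r
Count = 3

3


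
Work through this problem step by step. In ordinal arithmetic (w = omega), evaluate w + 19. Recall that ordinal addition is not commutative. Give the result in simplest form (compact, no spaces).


Compute w + 19.
Ordinal + is associative but NOT commutative; for finite n>0, n + w = w but w + n stays w+n.
w + 19 is already in normal form (a successor ordinal beyond w).
Result = w+19

w+19


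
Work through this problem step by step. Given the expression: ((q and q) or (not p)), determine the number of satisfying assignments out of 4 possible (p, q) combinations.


Check all 4 assignments:
p=0, q=0: 1
p=0, q=1: 1
p=1, q=0: 0
p=1, q=1: 1
Count of True = 3

3


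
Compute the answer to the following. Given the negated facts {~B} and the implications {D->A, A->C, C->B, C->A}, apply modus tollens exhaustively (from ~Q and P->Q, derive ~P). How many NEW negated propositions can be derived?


Initial negated facts: {~B}
Apply modus tollens to closure:
  ~B and C->B  =>  ~C
  ~C and A->C  =>  ~A
  ~A and D->A  =>  ~D
Final negated: {~A, ~B, ~C, ~D}
New negations: {~A, ~C, ~D}
Count = 3

3


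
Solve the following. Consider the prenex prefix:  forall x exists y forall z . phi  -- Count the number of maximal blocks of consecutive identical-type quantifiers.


Quantifier-type sequence: A E A  (A=forall, E=exists)
Group into maximal same-type runs:
  Ax1 | Ex1 | Ax1
Number of blocks = 3

3


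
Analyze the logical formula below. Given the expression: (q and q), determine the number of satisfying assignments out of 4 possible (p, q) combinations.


Check all 4 assignments:
p=0, q=0: 0
p=0, q=1: 1
p=1, q=0: 0
p=1, q=1: 1
Count of True = 2

2


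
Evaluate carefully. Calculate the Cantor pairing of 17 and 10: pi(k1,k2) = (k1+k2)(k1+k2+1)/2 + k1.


k1 + k2 = 27
(k1+k2)(k1+k2+1)/2 = 27 * 28 / 2 = 378
pi = 378 + 17 = 395

395


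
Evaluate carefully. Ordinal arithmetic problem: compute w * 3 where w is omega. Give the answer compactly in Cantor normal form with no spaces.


Compute w * 3.
Ordinal * is associative and left-distributive over +, but NOT commutative; for finite n>1, n*w = w but w*n stays w*n.
w * 3 means 3 copies of w concatenated: w*3.
Result = w*3

w*3


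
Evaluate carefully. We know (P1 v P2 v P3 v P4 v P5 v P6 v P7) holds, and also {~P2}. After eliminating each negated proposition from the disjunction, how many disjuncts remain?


Original disjuncts (7): P1, P2, P3, P4, P5, P6, P7
Negated (eliminate): ~P2
Remaining disjuncts: P1, P3, P4, P5, P6, P7
Count = 7 - 1 = 6

6


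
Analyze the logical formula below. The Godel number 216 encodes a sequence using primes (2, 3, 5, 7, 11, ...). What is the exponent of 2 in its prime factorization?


Factorize 216 by dividing by 2 repeatedly.
Division steps: 2 divides 216 exactly 3 time(s).
Exponent of 2 = 3

3


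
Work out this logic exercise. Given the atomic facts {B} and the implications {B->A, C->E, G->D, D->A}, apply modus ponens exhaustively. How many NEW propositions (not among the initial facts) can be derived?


Initial facts: {B}
Apply modus ponens to closure:
  B and B->A  =>  A
Final known: {A, B}
New propositions: {A}
Count = 1

1


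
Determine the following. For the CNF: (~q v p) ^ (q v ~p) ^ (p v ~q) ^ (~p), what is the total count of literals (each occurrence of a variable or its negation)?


Counting literals in each clause:
Clause 1: 2 literal(s)
Clause 2: 2 literal(s)
Clause 3: 2 literal(s)
Clause 4: 1 literal(s)
Total = 7

7


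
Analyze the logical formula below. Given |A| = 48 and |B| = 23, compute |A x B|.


The Cartesian product A x B contains all ordered pairs (a, b).
|A x B| = |A| * |B| = 48 * 23 = 1104

1104


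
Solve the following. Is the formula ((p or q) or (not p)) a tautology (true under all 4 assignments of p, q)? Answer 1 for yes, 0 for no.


Check all 4 assignments:
p=0, q=0: 1
p=0, q=1: 1
p=1, q=0: 1
p=1, q=1: 1
Satisfying count = 4/4.
Tautology iff count = 4: yes.

1


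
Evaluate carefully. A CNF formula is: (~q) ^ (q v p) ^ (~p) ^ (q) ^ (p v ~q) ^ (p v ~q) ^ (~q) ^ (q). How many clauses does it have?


A CNF formula is a conjunction of clauses.
Clauses are separated by ^.
Counting the conjuncts: 8 clauses.

8


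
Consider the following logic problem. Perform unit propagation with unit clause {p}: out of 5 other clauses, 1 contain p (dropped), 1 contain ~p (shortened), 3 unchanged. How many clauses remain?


Satisfied (removed): 1
Shortened (remain): 1
Unchanged (remain): 3
Remaining = 1 + 3 = 4

4


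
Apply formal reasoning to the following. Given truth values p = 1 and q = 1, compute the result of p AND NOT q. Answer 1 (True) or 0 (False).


p = 1, q = 1
Operation: p AND NOT q
Evaluate: 1 AND NOT 1 = 0

0


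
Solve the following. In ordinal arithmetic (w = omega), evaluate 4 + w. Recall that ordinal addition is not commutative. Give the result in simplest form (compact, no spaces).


Compute 4 + w.
Ordinal + is associative but NOT commutative; for finite n>0, n + w = w but w + n stays w+n.
Any finite left addend is absorbed by w on the right: 4 + w = w.
Result = w

w


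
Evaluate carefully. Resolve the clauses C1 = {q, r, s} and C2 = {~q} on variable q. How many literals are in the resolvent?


Remove q from C1 and ~q from C2.
C1 remainder: {r, s}
C2 remainder: {}
Union (resolvent): {r, s}
Resolvent has 2 literal(s).

2


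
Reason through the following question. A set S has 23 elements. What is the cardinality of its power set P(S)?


The power set of a set with n elements has 2^n elements.
|P(S)| = 2^23 = 8388608

8388608


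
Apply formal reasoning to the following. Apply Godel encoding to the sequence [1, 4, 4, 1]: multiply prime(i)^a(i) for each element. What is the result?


Encode each element as an exponent of the corresponding prime:
  2^1 = 2
  3^4 = 81
  5^4 = 625
  7^1 = 7
Product = 2 * 81 * 625 * 7 = 708750

708750


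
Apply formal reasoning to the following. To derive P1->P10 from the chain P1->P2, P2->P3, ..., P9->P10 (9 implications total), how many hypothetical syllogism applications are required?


With 9 implications in a chain connecting 10 propositions:
P1->P2, P2->P3, ..., P9->P10
Steps needed = (number of implications) - 1 = 9 - 1 = 8

8


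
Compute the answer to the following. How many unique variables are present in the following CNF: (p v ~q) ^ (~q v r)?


Identify each variable that appears in the formula.
Variables found: p, q, r
Count = 3

3


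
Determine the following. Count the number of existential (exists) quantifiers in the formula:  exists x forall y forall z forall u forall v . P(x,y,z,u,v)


Quantifier prefix: exists x forall y forall z forall u forall v
Mark each quantifier type:
  E U U U U
Universal count = 4, Existential count = 1
Asked for existential (exists) quantifiers: 1

1


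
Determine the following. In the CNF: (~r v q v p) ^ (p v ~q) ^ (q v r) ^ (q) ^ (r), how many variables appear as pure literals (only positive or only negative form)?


Check each variable for pure literal status:
p: pure positive
q: mixed (not pure)
r: mixed (not pure)
Pure literal count = 1

1


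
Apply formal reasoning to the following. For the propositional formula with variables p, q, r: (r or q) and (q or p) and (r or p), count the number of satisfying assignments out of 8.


Evaluate all 8 assignments for p, q, r:
p=0, q=0, r=0: 0
p=0, q=0, r=1: 0
p=0, q=1, r=0: 0
p=0, q=1, r=1: 1
p=1, q=0, r=0: 0
p=1, q=0, r=1: 1
p=1, q=1, r=0: 1
p=1, q=1, r=1: 1
Satisfying count = 4

4


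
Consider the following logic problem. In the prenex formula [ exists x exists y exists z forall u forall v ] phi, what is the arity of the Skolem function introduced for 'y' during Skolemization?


Quantifier prefix: exists x exists y exists z forall u forall v
'y' is existentially quantified at position 2.
No universal quantifiers precede it.
Skolem function arity = 0 (a Skolem constant)

0


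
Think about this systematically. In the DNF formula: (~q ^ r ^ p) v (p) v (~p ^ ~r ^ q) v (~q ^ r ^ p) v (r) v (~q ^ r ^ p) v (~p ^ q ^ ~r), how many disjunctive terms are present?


A DNF formula is a disjunction of terms (conjunctions).
Terms are separated by v.
Counting the disjuncts: 7 terms.

7


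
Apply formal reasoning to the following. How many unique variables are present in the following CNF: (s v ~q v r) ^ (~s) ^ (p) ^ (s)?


Identify each variable that appears in the formula.
Variables found: p, q, r, s
Count = 4

4


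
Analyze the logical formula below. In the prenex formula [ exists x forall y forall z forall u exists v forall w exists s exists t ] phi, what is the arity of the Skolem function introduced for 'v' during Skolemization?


Quantifier prefix: exists x forall y forall z forall u exists v forall w exists s exists t
'v' is existentially quantified at position 5.
Universal variables preceding it: y, z, u
Skolem function arity = 3

3


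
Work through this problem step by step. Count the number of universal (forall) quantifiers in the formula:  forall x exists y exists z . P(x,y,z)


Quantifier prefix: forall x exists y exists z
Mark each quantifier type:
  U E E
Universal count = 1, Existential count = 2
Asked for universal (forall) quantifiers: 1

1


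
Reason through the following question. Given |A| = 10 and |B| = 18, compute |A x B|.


The Cartesian product A x B contains all ordered pairs (a, b).
|A x B| = |A| * |B| = 10 * 18 = 180

180


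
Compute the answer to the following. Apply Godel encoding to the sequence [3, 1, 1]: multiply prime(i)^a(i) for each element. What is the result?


Encode each element as an exponent of the corresponding prime:
  2^3 = 8
  3^1 = 3
  5^1 = 5
Product = 8 * 3 * 5 = 120

120


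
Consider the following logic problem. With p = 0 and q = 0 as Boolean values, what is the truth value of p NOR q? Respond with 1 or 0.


p = 0, q = 0
Operation: p NOR q
Evaluate: 0 NOR 0 = 1

1


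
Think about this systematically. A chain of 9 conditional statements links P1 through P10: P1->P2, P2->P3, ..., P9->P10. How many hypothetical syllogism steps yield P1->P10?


With 9 implications in a chain connecting 10 propositions:
P1->P2, P2->P3, ..., P9->P10
Steps needed = (number of implications) - 1 = 9 - 1 = 8

8


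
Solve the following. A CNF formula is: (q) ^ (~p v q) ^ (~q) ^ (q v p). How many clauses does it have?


A CNF formula is a conjunction of clauses.
Clauses are separated by ^.
Counting the conjuncts: 4 clauses.

4


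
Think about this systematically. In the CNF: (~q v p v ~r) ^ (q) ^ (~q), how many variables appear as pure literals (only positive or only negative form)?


Check each variable for pure literal status:
p: pure positive
q: mixed (not pure)
r: pure negative
Pure literal count = 2

2


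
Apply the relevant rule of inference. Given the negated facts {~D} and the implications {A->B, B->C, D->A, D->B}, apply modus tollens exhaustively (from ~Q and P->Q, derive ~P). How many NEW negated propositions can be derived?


Initial negated facts: {~D}
Apply modus tollens to closure:
  (no implication fires)
Final negated: {~D}
New negations: {(none)}
Count = 0

0


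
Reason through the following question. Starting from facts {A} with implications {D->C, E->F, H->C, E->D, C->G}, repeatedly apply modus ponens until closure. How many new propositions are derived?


Initial facts: {A}
Apply modus ponens to closure:
  (no implication fires)
Final known: {A}
New propositions: {(none)}
Count = 0

0


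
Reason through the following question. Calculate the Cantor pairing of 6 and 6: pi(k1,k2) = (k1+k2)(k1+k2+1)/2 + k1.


k1 + k2 = 12
(k1+k2)(k1+k2+1)/2 = 12 * 13 / 2 = 78
pi = 78 + 6 = 84

84


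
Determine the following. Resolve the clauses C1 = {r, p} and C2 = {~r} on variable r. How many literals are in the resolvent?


Remove r from C1 and ~r from C2.
C1 remainder: {p}
C2 remainder: {}
Union (resolvent): {p}
Resolvent has 1 literal(s).

1


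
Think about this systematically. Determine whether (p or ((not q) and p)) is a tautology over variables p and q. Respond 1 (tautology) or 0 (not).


Check all 4 assignments:
p=0, q=0: 0
p=0, q=1: 0
p=1, q=0: 1
p=1, q=1: 1
Satisfying count = 2/4.
Tautology iff count = 4: no.

0


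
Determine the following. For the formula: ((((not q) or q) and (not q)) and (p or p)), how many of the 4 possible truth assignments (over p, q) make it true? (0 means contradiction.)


Check all 4 assignments:
p=0, q=0: 0
p=0, q=1: 0
p=1, q=0: 1
p=1, q=1: 0
Count of True = 1

1


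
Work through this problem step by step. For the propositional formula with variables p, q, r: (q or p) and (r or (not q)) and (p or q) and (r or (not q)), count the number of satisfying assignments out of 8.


Evaluate all 8 assignments for p, q, r:
p=0, q=0, r=0: 0
p=0, q=0, r=1: 0
p=0, q=1, r=0: 0
p=0, q=1, r=1: 1
p=1, q=0, r=0: 1
p=1, q=0, r=1: 1
p=1, q=1, r=0: 0
p=1, q=1, r=1: 1
Satisfying count = 4

4


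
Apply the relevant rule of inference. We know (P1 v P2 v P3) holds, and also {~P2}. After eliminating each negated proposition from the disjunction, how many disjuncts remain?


Original disjuncts (3): P1, P2, P3
Negated (eliminate): ~P2
Remaining disjuncts: P1, P3
Count = 3 - 1 = 2

2


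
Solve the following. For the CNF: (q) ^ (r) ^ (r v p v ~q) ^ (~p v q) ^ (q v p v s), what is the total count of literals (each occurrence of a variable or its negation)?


Counting literals in each clause:
Clause 1: 1 literal(s)
Clause 2: 1 literal(s)
Clause 3: 3 literal(s)
Clause 4: 2 literal(s)
Clause 5: 3 literal(s)
Total = 10

10


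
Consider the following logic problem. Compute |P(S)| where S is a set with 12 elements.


The power set of a set with n elements has 2^n elements.
|P(S)| = 2^12 = 4096

4096
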